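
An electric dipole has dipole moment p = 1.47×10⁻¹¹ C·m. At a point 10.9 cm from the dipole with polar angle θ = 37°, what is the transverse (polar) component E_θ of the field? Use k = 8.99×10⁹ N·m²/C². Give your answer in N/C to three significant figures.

E_θ ≈ 61.4 N/C

For a dipole, E_θ = (kp sinθ)/r³.
kp/r³ = (8.99×10⁹)(1.47×10⁻¹¹)/(0.109)³ = 102.0 N/C.
E_θ = 102.0·sin37° = 61.41 N/C.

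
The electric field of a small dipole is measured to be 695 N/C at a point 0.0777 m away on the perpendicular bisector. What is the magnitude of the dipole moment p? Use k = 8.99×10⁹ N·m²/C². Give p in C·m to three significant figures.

p ≈ 3.63×10⁻¹¹ C·m

In the equatorial plane E = kp/r³, so p = Er³/(k).
p = (695)·(0.0777)³ / (8.99×10⁹) = 3.627×10⁻¹¹ C·m.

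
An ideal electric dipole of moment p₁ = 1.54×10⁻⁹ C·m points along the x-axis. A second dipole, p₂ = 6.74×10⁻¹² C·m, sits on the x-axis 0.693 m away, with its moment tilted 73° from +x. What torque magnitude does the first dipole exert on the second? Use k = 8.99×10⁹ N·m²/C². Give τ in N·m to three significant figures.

The second dipole sits on the axis of the first, so the field there is axial: E₁ = 2kp₁/r³ along +x.
E₁ = 2(8.99×10⁹)(1.54×10⁻⁹)/(0.693)³ = 83.20 N/C.
Torque on the second dipole: τ = p₂ E₁ sinθ.
τ = (6.74×10⁻¹²)(83.20)·sin73° = 5.362×10⁻¹⁰ N·m.

τ ≈ 5.36×10⁻¹⁰ N·m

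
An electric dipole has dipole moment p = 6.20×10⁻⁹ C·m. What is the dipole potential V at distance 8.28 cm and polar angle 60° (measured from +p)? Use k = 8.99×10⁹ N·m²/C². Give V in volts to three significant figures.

The dipole potential is V = kp cosθ / r².
V = (8.99×10⁹)(6.20×10⁻⁹)·cos60° / (0.0828)² = 4065 V.

V ≈ 4070 V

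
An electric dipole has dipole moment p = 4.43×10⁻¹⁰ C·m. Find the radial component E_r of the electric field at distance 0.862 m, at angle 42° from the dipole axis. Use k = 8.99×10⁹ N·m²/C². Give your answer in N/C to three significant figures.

E_r ≈ 9.24 N/C

For a dipole, E_r = (2kp cosθ)/r³.
kp/r³ = (8.99×10⁹)(4.43×10⁻¹⁰)/(0.862)³ = 6.218 N/C.
E_r = 2·6.218·cos42° = 9.242 N/C.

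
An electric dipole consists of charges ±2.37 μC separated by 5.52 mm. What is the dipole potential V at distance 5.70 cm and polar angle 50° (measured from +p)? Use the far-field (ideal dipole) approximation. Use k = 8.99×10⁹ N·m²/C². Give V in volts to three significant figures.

Dipole moment p = qd = (2.37×10⁻⁶ C)(0.00552 m) = 1.308×10⁻⁸ C·m.
The dipole potential is V = kp cosθ / r².
V = (8.99×10⁹)(1.308×10⁻⁸)·cos50° / (0.0570)² = 2.326×10⁴ V.

V ≈ 2.33×10⁴ V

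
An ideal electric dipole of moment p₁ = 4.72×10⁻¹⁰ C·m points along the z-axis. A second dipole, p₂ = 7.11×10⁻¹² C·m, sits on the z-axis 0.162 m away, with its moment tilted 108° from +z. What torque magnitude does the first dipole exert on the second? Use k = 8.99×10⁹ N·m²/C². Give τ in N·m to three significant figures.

The second dipole sits on the axis of the first, so the field there is axial: E₁ = 2kp₁/r³ along +z.
E₁ = 2(8.99×10⁹)(4.72×10⁻¹⁰)/(0.162)³ = 1996 N/C.
Torque on the second dipole: τ = p₂ E₁ sinθ.
τ = (7.11×10⁻¹²)(1996)·sin108° = 1.350×10⁻⁸ N·m.

τ ≈ 1.35×10⁻⁸ N·m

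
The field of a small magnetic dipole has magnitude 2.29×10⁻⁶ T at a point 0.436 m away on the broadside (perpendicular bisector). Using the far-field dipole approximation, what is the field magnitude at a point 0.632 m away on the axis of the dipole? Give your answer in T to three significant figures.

Dipole fields scale as 1/r³ in the far field.
The axial field is twice the equatorial field at the same r, so the geometry factor is 2/1.
B₂ = B₁ · (2/1) · (r₁/r₂)³ = 2.29×10⁻⁶ · 2 · (0.436/0.632)³.
(r₁/r₂)³ = (0.6899)³ = 0.3283.
B₂ ≈ 1.504×10⁻⁶ T.

B ≈ 1.50×10⁻⁶ T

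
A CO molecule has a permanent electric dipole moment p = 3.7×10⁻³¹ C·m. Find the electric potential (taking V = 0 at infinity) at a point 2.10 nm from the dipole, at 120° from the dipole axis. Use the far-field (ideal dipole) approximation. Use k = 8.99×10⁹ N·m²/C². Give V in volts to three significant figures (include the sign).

The dipole potential is V = kp cosθ / r².
V = (8.99×10⁹)(3.70×10⁻³¹)·cos120° / (2.10×10⁻⁹)² = -3.771×10⁻⁴ V.

V ≈ -3.77×10⁻⁴ V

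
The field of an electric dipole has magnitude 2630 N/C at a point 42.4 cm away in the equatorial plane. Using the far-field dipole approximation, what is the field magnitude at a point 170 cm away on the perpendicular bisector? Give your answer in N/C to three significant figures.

Dipole fields scale as 1/r³ in the far field; the geometry is the same at both points.
E₂ = E₁ · (r₁/r₂)³ = 2630 · (42.4/170)³.
(r₁/r₂)³ = (0.2494)³ = 0.01551.
E₂ ≈ 40.80 N/C.

E ≈ 40.8 N/C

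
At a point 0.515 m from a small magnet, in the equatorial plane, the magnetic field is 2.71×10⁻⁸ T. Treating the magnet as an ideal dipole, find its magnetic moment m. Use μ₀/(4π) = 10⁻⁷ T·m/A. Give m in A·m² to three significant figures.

In the equatorial plane B = (μ₀/4π)·m/r³, so m = Br³·4π/(μ₀).
m = (2.71×10⁻⁸)·(0.515)³ / (10⁻⁷) = 0.03702 A·m².

m ≈ 0.0370 A·m²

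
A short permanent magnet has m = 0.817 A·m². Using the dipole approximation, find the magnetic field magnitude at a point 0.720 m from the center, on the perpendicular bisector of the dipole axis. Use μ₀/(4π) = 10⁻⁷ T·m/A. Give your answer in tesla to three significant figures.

B ≈ 2.19×10⁻⁷ T

In the equatorial plane B = (μ₀/4π)·m/r³ (half the axial value).
B = (10⁻⁷)·(0.817) / (0.720)³ = 2.189×10⁻⁷ T.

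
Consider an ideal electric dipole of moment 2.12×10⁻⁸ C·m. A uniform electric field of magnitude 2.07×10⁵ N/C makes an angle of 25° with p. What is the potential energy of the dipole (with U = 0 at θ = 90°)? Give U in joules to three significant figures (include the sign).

U ≈ -0.00398 J

U = −p·E = −pE cosθ.
U = −(2.12×10⁻⁸)(2.07×10⁵)·cos25° = -0.003977 J.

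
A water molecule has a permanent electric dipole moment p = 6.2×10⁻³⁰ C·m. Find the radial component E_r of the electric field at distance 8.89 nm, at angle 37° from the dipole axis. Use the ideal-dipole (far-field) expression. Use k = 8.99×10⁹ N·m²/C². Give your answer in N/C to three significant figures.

E_r ≈ 1.27×10⁵ N/C

For a dipole, E_r = (2kp cosθ)/r³.
kp/r³ = (8.99×10⁹)(6.20×10⁻³⁰)/(8.89×10⁻⁹)³ = 7.933×10⁴ N/C.
E_r = 2·7.933×10⁴·cos37° = 1.267×10⁵ N/C.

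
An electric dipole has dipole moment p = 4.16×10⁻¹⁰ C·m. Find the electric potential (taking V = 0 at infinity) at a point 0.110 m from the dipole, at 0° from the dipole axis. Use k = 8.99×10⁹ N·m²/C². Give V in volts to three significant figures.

The dipole potential is V = kp cosθ / r².
V = (8.99×10⁹)(4.16×10⁻¹⁰)·cos0° / (0.110)² = 309.1 V.

V ≈ 309 V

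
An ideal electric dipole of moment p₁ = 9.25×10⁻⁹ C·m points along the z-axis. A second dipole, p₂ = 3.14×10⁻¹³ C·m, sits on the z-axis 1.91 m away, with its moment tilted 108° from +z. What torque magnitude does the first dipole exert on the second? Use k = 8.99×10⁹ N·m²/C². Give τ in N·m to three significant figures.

τ ≈ 7.13×10⁻¹² N·m

The second dipole sits on the axis of the first, so the field there is axial: E₁ = 2kp₁/r³ along +z.
E₁ = 2(8.99×10⁹)(9.25×10⁻⁹)/(1.91)³ = 23.87 N/C.
Torque on the second dipole: τ = p₂ E₁ sinθ.
τ = (3.14×10⁻¹³)(23.87)·sin108° = 7.128×10⁻¹² N·m.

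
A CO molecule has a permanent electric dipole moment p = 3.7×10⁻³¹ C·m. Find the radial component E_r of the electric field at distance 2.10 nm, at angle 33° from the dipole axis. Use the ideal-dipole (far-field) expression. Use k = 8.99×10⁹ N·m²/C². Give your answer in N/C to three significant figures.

For a dipole, E_r = (2kp cosθ)/r³.
kp/r³ = (8.99×10⁹)(3.70×10⁻³¹)/(2.10×10⁻⁹)³ = 3.592×10⁵ N/C.
E_r = 2·3.592×10⁵·cos33° = 6.025×10⁵ N/C.

E_r ≈ 6.02×10⁵ N/C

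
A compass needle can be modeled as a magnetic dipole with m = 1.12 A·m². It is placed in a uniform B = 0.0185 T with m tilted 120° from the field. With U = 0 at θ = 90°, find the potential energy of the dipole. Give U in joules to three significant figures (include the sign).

U = −m·B = −mB cosθ.
U = −(1.12)(0.0185)·cos120° = 0.01036 J.

U ≈ 0.0104 J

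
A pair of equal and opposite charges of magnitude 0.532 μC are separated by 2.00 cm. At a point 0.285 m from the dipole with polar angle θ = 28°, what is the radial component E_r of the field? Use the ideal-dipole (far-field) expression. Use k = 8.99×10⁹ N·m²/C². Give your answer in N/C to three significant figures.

E_r ≈ 7300 N/C

Dipole moment p = qd = (5.32×10⁻⁷ C)(0.0200 m) = 1.064×10⁻⁸ C·m.
For a dipole, E_r = (2kp cosθ)/r³.
kp/r³ = (8.99×10⁹)(1.064×10⁻⁸)/(0.285)³ = 4132 N/C.
E_r = 2·4132·cos28° = 7297 N/C.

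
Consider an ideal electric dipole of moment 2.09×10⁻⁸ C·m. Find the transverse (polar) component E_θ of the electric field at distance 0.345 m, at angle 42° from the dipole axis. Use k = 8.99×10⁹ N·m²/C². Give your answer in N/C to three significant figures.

E_θ ≈ 3060 N/C

For a dipole, E_θ = (kp sinθ)/r³.
kp/r³ = (8.99×10⁹)(2.09×10⁻⁸)/(0.345)³ = 4576 N/C.
E_θ = 4576·sin42° = 3062 N/C.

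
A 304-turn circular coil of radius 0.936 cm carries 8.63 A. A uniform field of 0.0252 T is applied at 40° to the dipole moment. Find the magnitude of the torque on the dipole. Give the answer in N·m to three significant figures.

τ ≈ 0.0117 N·m

m = NIA = NIπa² = 304·(8.63)·π·(0.00936)² = 0.7221 A·m².
Torque on a magnetic dipole: τ = mB sinθ.
τ = (0.7221)(0.0252)·sin40° = 0.01170 N·m.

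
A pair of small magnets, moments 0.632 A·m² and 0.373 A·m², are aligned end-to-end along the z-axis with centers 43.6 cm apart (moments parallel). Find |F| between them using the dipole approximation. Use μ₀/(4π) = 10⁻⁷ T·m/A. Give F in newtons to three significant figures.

F ≈ 3.91×10⁻⁶ N

On-axis B of dipole 1: B = (μ₀/4π)·2m₁/r³. Force on dipole 2: F = m₂·dB/dr.
dB/dr = −(μ₀/4π)·6m₁/r⁴, so |F| = (μ₀/4π)·6m₁m₂/r⁴.
F = 6(10⁻⁷)(0.632)(0.373)/(0.436)⁴ = 3.914×10⁻⁶ N.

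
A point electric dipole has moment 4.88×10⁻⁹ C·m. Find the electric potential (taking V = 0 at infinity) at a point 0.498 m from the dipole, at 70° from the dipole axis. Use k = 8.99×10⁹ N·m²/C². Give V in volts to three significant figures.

V ≈ 60.5 V

The dipole potential is V = kp cosθ / r².
V = (8.99×10⁹)(4.88×10⁻⁹)·cos70° / (0.498)² = 60.50 V.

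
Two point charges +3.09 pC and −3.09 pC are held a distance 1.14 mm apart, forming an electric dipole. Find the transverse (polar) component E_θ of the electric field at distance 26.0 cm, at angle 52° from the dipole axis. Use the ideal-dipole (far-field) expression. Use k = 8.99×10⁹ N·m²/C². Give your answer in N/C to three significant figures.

E_θ ≈ 0.00142 N/C

Dipole moment p = qd = (3.09×10⁻¹² C)(0.00114 m) = 3.523×10⁻¹⁵ C·m.
For a dipole, E_θ = (kp sinθ)/r³.
kp/r³ = (8.99×10⁹)(3.523×10⁻¹⁵)/(0.260)³ = 0.001802 N/C.
E_θ = 0.001802·sin52° = 0.001420 N/C.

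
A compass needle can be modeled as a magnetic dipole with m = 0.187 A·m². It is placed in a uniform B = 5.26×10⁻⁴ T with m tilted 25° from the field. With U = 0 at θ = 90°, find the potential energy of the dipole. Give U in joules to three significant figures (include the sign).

U = −m·B = −mB cosθ.
U = −(0.187)(5.26×10⁻⁴)·cos25° = -8.915×10⁻⁵ J.

U ≈ -8.91×10⁻⁵ J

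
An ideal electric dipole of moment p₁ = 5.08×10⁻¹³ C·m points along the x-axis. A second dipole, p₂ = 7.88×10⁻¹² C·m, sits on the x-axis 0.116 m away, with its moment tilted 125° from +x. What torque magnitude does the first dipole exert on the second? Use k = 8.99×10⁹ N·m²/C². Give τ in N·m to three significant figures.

The second dipole sits on the axis of the first, so the field there is axial: E₁ = 2kp₁/r³ along +x.
E₁ = 2(8.99×10⁹)(5.08×10⁻¹³)/(0.116)³ = 5.852 N/C.
Torque on the second dipole: τ = p₂ E₁ sinθ.
τ = (7.88×10⁻¹²)(5.852)·sin125° = 3.777×10⁻¹¹ N·m.

τ ≈ 3.78×10⁻¹¹ N·m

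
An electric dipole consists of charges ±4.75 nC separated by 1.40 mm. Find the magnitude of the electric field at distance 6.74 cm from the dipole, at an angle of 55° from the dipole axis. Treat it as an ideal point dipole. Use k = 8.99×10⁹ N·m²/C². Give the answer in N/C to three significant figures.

E ≈ 275 N/C

Dipole moment p = qd = (4.75×10⁻⁹ C)(0.00140 m) = 6.65×10⁻¹² C·m.
At angle θ the dipole field magnitude is E = (kp/r³)·√(1 + 3cos²θ).
kp/r³ = (8.99×10⁹)(6.65×10⁻¹²) / (0.0674)³ = 195.3 N/C.
√(1 + 3cos²55°) = √(1 + 3·0.3290) = √1.9870 ≈ 1.4096.
E ≈ 195.3 × 1.410 = 275.2 N/C.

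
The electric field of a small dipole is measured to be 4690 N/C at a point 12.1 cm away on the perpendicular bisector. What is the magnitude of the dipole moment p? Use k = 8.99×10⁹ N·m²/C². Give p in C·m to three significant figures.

In the equatorial plane E = kp/r³, so p = Er³/(k).
p = (4690)·(0.121)³ / (8.99×10⁹) = 9.242×10⁻¹⁰ C·m.

p ≈ 9.24×10⁻¹⁰ C·m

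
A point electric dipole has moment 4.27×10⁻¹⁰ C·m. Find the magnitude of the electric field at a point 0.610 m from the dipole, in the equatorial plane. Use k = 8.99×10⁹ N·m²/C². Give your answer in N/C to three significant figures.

E ≈ 16.9 N/C

On the perpendicular bisector E = kp/r³ (half the axial value at the same distance).
E = (8.99×10⁹)(4.27×10⁻¹⁰) / (0.610)³ = 16.91 N/C.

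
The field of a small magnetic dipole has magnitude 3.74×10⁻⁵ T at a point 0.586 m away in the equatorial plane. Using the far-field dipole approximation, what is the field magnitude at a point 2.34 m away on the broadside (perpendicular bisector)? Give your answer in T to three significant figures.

Dipole fields scale as 1/r³ in the far field; the geometry is the same at both points.
B₂ = B₁ · (r₁/r₂)³ = 3.74×10⁻⁵ · (0.586/2.34)³.
(r₁/r₂)³ = (0.2504)³ = 0.01571.
B₂ ≈ 5.874×10⁻⁷ T.

B ≈ 5.87×10⁻⁷ T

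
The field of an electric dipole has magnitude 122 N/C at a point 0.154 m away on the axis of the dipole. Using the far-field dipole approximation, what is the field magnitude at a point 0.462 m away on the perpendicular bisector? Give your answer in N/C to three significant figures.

E ≈ 2.26 N/C

Dipole fields scale as 1/r³ in the far field.
The axial field is twice the equatorial field at the same r, so the geometry factor is 1/2.
E₂ = E₁ · (1/2) · (r₁/r₂)³ = 122 · 0.5 · (0.154/0.462)³.
(r₁/r₂)³ = (0.3333)³ = 0.03704.
E₂ ≈ 2.259 N/C.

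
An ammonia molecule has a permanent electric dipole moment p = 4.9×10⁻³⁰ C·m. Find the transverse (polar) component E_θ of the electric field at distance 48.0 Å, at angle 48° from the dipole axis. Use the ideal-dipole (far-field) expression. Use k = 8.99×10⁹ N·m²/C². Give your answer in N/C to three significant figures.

For a dipole, E_θ = (kp sinθ)/r³.
kp/r³ = (8.99×10⁹)(4.90×10⁻³⁰)/(4.80×10⁻⁹)³ = 3.983×10⁵ N/C.
E_θ = 3.983×10⁵·sin48° = 2.960×10⁵ N/C.

E_θ ≈ 2.96×10⁵ N/C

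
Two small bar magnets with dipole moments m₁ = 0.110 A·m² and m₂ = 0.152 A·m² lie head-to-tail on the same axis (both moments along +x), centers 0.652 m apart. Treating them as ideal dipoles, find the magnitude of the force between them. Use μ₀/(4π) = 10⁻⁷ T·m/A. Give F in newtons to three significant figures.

F ≈ 5.55×10⁻⁸ N

On-axis B of dipole 1: B = (μ₀/4π)·2m₁/r³. Force on dipole 2: F = m₂·dB/dr.
dB/dr = −(μ₀/4π)·6m₁/r⁴, so |F| = (μ₀/4π)·6m₁m₂/r⁴.
F = 6(10⁻⁷)(0.110)(0.152)/(0.652)⁴ = 5.551×10⁻⁸ N.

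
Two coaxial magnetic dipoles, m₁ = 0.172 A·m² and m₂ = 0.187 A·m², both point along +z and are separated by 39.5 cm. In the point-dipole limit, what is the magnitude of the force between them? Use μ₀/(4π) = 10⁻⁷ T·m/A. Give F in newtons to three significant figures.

F ≈ 7.93×10⁻⁷ N

On-axis B of dipole 1: B = (μ₀/4π)·2m₁/r³. Force on dipole 2: F = m₂·dB/dr.
dB/dr = −(μ₀/4π)·6m₁/r⁴, so |F| = (μ₀/4π)·6m₁m₂/r⁴.
F = 6(10⁻⁷)(0.172)(0.187)/(0.395)⁴ = 7.927×10⁻⁷ N.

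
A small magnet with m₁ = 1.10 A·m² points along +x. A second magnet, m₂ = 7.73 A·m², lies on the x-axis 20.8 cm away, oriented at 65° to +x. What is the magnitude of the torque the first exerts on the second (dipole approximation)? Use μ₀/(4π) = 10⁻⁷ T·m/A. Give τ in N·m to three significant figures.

τ ≈ 1.71×10⁻⁴ N·m

Dipole B is on the axis of dipole A, so B₁ there is axial: B₁ = (μ₀/4π)·2m₁/r³ along +x.
B₁ = 2(10⁻⁷)(1.10)/(0.208)³ = 2.445×10⁻⁵ T.
τ = m₂ B₁ sinθ.
τ = (7.73)(2.445×10⁻⁵)·sin65° = 1.713×10⁻⁴ N·m.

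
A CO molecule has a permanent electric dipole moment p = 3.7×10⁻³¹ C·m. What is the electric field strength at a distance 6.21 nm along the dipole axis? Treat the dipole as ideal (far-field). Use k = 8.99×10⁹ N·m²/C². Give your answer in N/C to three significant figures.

On the dipole axis E = 2kp/r³.
E = 2·(8.99×10⁹)(3.70×10⁻³¹) / (6.21×10⁻⁹)³ = 2.778×10⁴ N/C.

E ≈ 2.78×10⁴ N/C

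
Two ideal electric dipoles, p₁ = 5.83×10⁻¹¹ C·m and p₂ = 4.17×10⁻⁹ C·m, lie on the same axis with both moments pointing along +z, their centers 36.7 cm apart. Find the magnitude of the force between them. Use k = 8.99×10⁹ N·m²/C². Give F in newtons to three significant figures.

On-axis field of dipole 1 at distance r: E = 2kp₁/r³. Force on dipole 2 is F = p₂·dE/dr (gradient along axis).
dE/dr = −6kp₁/r⁴, so |F| = 6kp₁p₂/r⁴ (attractive for aligned moments).
F = 6(8.99×10⁹)(5.83×10⁻¹¹)(4.17×10⁻⁹)/(0.367)⁴ = 7.229×10⁻⁷ N.

F ≈ 7.23×10⁻⁷ N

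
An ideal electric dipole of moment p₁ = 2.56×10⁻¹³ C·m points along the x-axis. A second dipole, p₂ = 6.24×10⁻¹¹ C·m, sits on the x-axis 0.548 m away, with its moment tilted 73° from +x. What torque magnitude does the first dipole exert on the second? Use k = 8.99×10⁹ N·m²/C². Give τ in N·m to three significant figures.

The second dipole sits on the axis of the first, so the field there is axial: E₁ = 2kp₁/r³ along +x.
E₁ = 2(8.99×10⁹)(2.56×10⁻¹³)/(0.548)³ = 0.02797 N/C.
Torque on the second dipole: τ = p₂ E₁ sinθ.
τ = (6.24×10⁻¹¹)(0.02797)·sin73° = 1.669×10⁻¹² N·m.

τ ≈ 1.67×10⁻¹² N·m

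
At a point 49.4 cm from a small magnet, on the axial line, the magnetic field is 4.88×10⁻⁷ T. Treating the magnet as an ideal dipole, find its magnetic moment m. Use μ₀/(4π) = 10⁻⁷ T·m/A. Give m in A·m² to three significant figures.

On axis B = (μ₀/4π)·2m/r³, so m = Br³·4π/(μ₀·2).
m = (4.88×10⁻⁷)·(0.494)³ / (2·10⁻⁷) = 0.2942 A·m².

m ≈ 0.294 A·m²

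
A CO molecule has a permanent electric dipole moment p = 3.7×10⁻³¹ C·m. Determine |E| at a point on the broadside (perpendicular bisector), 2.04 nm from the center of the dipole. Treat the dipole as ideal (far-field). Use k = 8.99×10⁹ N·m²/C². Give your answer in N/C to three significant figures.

E ≈ 3.92×10⁵ N/C

In the equatorial plane E = kp/r³.
E = (8.99×10⁹)(3.70×10⁻³¹) / (2.04×10⁻⁹)³ = 3.918×10⁵ N/C.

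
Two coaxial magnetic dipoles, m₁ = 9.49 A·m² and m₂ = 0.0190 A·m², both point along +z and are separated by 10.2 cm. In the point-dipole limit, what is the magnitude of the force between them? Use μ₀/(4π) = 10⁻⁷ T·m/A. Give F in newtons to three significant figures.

On-axis B of dipole 1: B = (μ₀/4π)·2m₁/r³. Force on dipole 2: F = m₂·dB/dr.
dB/dr = −(μ₀/4π)·6m₁/r⁴, so |F| = (μ₀/4π)·6m₁m₂/r⁴.
F = 6(10⁻⁷)(9.49)(0.0190)/(0.102)⁴ = 9.995×10⁻⁴ N.

F ≈ 9.99×10⁻⁴ N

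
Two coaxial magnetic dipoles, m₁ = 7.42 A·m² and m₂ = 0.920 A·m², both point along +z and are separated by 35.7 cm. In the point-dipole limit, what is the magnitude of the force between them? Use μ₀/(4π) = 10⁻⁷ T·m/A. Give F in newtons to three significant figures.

F ≈ 2.52×10⁻⁴ N

On-axis B of dipole 1: B = (μ₀/4π)·2m₁/r³. Force on dipole 2: F = m₂·dB/dr.
dB/dr = −(μ₀/4π)·6m₁/r⁴, so |F| = (μ₀/4π)·6m₁m₂/r⁴.
F = 6(10⁻⁷)(7.42)(0.920)/(0.357)⁴ = 2.522×10⁻⁴ N.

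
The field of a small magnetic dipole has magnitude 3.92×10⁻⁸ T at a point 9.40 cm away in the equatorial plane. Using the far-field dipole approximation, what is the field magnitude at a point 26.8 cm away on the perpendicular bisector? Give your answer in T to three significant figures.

B ≈ 1.69×10⁻⁹ T

Dipole fields scale as 1/r³ in the far field; the geometry is the same at both points.
B₂ = B₁ · (r₁/r₂)³ = 3.92×10⁻⁸ · (9.40/26.8)³.
(r₁/r₂)³ = (0.3507)³ = 0.04315.
B₂ ≈ 1.691×10⁻⁹ T.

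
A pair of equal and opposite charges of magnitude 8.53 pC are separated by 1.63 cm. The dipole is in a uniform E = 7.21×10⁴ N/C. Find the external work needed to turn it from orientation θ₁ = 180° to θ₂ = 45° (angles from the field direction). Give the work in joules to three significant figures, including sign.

Dipole moment p = qd = (8.53×10⁻¹² C)(0.0163 m) = 1.39×10⁻¹³ C·m.
W_ext = ΔU = U(θ₂) − U(θ₁) = −pE cosθ₂ − (−pE cosθ₁) = pE(cosθ₁ − cosθ₂).
W = (1.39×10⁻¹³)(7.21×10⁴)·(cos180° − cos45°) = (1.002×10⁻⁸)·(-1.7071) = -1.711×10⁻⁸ J.

W ≈ -1.71×10⁻⁸ J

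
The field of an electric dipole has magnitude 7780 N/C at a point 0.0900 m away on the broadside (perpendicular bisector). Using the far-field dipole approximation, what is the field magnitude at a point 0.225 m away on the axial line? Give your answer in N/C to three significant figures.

Dipole fields scale as 1/r³ in the far field.
The axial field is twice the equatorial field at the same r, so the geometry factor is 2/1.
E₂ = E₁ · (2/1) · (r₁/r₂)³ = 7780 · 2 · (0.0900/0.225)³.
(r₁/r₂)³ = (0.4)³ = 0.064.
E₂ ≈ 995.8 N/C.

E ≈ 996 N/C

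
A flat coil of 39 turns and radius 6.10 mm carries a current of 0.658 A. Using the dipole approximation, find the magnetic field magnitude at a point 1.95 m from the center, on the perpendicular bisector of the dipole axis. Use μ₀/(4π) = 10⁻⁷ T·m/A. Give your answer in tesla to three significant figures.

B ≈ 4.05×10⁻¹¹ T

m = NIA = NIπa² = 39·(0.658)·π·(0.00610)² = 0.00300 A·m².
In the equatorial plane B = (μ₀/4π)·m/r³ (half the axial value).
B = (10⁻⁷)·(0.00300) / (1.95)³ = 4.046×10⁻¹¹ T.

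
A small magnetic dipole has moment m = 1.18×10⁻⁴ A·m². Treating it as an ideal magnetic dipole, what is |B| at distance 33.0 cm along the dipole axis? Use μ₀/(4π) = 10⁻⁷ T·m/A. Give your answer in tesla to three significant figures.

On axis B = (μ₀/4π)·2m/r³.
B = 2·(10⁻⁷)·(1.18×10⁻⁴) / (0.330)³ = 6.567×10⁻¹⁰ T.

B ≈ 6.57×10⁻¹⁰ T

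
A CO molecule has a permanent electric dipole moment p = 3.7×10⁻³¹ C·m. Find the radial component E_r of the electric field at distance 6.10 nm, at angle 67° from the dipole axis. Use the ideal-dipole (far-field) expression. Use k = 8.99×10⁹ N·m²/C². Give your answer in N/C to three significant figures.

E_r ≈ 1.15×10⁴ N/C

For a dipole, E_r = (2kp cosθ)/r³.
kp/r³ = (8.99×10⁹)(3.70×10⁻³¹)/(6.10×10⁻⁹)³ = 1.465×10⁴ N/C.
E_r = 2·1.465×10⁴·cos67° = 1.145×10⁴ N/C.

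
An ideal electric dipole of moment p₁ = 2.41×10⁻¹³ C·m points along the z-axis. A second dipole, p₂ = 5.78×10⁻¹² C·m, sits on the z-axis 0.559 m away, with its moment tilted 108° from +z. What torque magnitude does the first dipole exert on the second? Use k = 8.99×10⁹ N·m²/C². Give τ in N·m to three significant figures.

τ ≈ 1.36×10⁻¹³ N·m

The second dipole sits on the axis of the first, so the field there is axial: E₁ = 2kp₁/r³ along +z.
E₁ = 2(8.99×10⁹)(2.41×10⁻¹³)/(0.559)³ = 0.02481 N/C.
Torque on the second dipole: τ = p₂ E₁ sinθ.
τ = (5.78×10⁻¹²)(0.02481)·sin108° = 1.364×10⁻¹³ N·m.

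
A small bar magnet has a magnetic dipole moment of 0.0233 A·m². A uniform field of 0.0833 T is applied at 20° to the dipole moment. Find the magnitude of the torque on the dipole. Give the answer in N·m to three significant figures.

τ ≈ 6.64×10⁻⁴ N·m

Torque on a magnetic dipole: τ = mB sinθ.
τ = (0.0233)(0.0833)·sin20° = 6.638×10⁻⁴ N·m.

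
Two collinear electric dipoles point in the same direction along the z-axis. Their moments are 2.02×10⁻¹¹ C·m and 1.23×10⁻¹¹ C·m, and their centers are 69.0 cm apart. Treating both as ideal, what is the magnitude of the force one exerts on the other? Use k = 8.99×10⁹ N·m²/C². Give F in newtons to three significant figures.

F ≈ 5.91×10⁻¹¹ N

On-axis field of dipole 1 at distance r: E = 2kp₁/r³. Force on dipole 2 is F = p₂·dE/dr (gradient along axis).
dE/dr = −6kp₁/r⁴, so |F| = 6kp₁p₂/r⁴ (attractive for aligned moments).
F = 6(8.99×10⁹)(2.02×10⁻¹¹)(1.23×10⁻¹¹)/(0.690)⁴ = 5.912×10⁻¹¹ N.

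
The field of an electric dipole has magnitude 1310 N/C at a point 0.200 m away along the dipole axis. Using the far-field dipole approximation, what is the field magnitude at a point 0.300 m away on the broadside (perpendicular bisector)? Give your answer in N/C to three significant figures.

Dipole fields scale as 1/r³ in the far field.
The axial field is twice the equatorial field at the same r, so the geometry factor is 1/2.
E₂ = E₁ · (1/2) · (r₁/r₂)³ = 1310 · 0.5 · (0.200/0.300)³.
(r₁/r₂)³ = (0.6667)³ = 0.2963.
E₂ ≈ 194.1 N/C.

E ≈ 194 N/C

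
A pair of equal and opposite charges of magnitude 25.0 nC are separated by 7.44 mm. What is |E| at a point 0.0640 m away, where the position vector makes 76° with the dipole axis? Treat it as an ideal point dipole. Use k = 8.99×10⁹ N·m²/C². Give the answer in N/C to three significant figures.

E ≈ 6920 N/C

Dipole moment p = qd = (2.50×10⁻⁸ C)(0.00744 m) = 1.86×10⁻¹⁰ C·m.
At angle θ the dipole field magnitude is E = (kp/r³)·√(1 + 3cos²θ).
kp/r³ = (8.99×10⁹)(1.86×10⁻¹⁰) / (0.0640)³ = 6379 N/C.
√(1 + 3cos²76°) = √(1 + 3·0.0585) = √1.1756 ≈ 1.0842.
E ≈ 6379 × 1.084 = 6916 N/C.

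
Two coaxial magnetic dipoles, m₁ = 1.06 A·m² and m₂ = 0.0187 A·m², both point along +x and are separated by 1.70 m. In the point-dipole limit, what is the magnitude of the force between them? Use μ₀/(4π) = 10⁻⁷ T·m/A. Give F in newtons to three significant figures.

On-axis B of dipole 1: B = (μ₀/4π)·2m₁/r³. Force on dipole 2: F = m₂·dB/dr.
dB/dr = −(μ₀/4π)·6m₁/r⁴, so |F| = (μ₀/4π)·6m₁m₂/r⁴.
F = 6(10⁻⁷)(1.06)(0.0187)/(1.70)⁴ = 1.424×10⁻⁹ N.

F ≈ 1.42×10⁻⁹ N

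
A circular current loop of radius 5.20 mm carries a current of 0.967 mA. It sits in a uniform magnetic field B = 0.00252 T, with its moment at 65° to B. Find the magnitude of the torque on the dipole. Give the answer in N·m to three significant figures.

τ ≈ 1.88×10⁻¹⁰ N·m

Magnetic moment m = IA = Iπa² = (9.67×10⁻⁴)·π·(0.00520)² = 8.215×10⁻⁸ A·m².
Torque on a magnetic dipole: τ = mB sinθ.
τ = (8.215×10⁻⁸)(0.00252)·sin65° = 1.876×10⁻¹⁰ N·m.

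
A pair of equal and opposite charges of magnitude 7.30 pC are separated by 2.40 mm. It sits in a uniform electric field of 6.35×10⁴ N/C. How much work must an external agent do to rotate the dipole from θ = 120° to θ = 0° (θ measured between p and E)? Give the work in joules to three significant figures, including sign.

Dipole moment p = qd = (7.30×10⁻¹² C)(0.00240 m) = 1.752×10⁻¹⁴ C·m.
W_ext = ΔU = U(θ₂) − U(θ₁) = −pE cosθ₂ − (−pE cosθ₁) = pE(cosθ₁ − cosθ₂).
W = (1.752×10⁻¹⁴)(6.35×10⁴)·(cos120° − cos0°) = (1.113×10⁻⁹)·(-1.5000) = -1.669×10⁻⁹ J.

W ≈ -1.67×10⁻⁹ J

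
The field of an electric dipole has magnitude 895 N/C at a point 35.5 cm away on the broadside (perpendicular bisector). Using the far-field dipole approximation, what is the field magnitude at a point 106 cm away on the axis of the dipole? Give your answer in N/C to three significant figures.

Dipole fields scale as 1/r³ in the far field.
The axial field is twice the equatorial field at the same r, so the geometry factor is 2/1.
E₂ = E₁ · (2/1) · (r₁/r₂)³ = 895 · 2 · (35.5/106)³.
(r₁/r₂)³ = (0.3349)³ = 0.03756.
E₂ ≈ 67.24 N/C.

E ≈ 67.2 N/C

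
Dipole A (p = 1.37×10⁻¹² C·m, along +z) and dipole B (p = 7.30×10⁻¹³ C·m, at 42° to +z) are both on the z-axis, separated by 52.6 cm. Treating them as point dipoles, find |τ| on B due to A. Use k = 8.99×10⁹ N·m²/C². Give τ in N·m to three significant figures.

The second dipole sits on the axis of the first, so the field there is axial: E₁ = 2kp₁/r³ along +z.
E₁ = 2(8.99×10⁹)(1.37×10⁻¹²)/(0.526)³ = 0.1693 N/C.
Torque on the second dipole: τ = p₂ E₁ sinθ.
τ = (7.30×10⁻¹³)(0.1693)·sin42° = 8.268×10⁻¹⁴ N·m.

τ ≈ 8.27×10⁻¹⁴ N·m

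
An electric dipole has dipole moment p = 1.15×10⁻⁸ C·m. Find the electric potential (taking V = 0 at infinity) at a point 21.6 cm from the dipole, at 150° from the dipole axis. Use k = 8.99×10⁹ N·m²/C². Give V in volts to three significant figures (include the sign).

The dipole potential is V = kp cosθ / r².
V = (8.99×10⁹)(1.15×10⁻⁸)·cos150° / (0.216)² = -1919 V.

V ≈ -1920 V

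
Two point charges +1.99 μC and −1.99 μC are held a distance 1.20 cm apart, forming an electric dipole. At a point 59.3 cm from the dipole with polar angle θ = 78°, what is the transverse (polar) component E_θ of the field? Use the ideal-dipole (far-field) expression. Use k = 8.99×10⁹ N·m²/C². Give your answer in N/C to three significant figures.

E_θ ≈ 1010 N/C

Dipole moment p = qd = (1.99×10⁻⁶ C)(0.0120 m) = 2.388×10⁻⁸ C·m.
For a dipole, E_θ = (kp sinθ)/r³.
kp/r³ = (8.99×10⁹)(2.388×10⁻⁸)/(0.593)³ = 1030 N/C.
E_θ = 1030·sin78° = 1007 N/C.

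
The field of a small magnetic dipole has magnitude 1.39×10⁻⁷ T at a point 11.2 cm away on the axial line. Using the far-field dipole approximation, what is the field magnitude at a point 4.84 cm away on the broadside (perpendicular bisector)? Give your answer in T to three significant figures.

B ≈ 8.61×10⁻⁷ T

Dipole fields scale as 1/r³ in the far field.
The axial field is twice the equatorial field at the same r, so the geometry factor is 1/2.
B₂ = B₁ · (1/2) · (r₁/r₂)³ = 1.39×10⁻⁷ · 0.5 · (11.2/4.84)³.
(r₁/r₂)³ = (2.314)³ = 12.39.
B₂ ≈ 8.612×10⁻⁷ T.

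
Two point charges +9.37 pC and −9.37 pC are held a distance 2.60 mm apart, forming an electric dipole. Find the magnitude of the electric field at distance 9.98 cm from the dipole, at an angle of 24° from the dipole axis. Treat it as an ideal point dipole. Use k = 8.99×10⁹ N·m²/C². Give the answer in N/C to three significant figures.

Dipole moment p = qd = (9.37×10⁻¹² C)(0.00260 m) = 2.436×10⁻¹⁴ C·m.
At angle θ the dipole field magnitude is E = (kp/r³)·√(1 + 3cos²θ).
kp/r³ = (8.99×10⁹)(2.436×10⁻¹⁴) / (0.0998)³ = 0.2203 N/C.
√(1 + 3cos²24°) = √(1 + 3·0.8346) = √3.5037 ≈ 1.8718.
E ≈ 0.2203 × 1.872 = 0.4124 N/C.

E ≈ 0.412 N/C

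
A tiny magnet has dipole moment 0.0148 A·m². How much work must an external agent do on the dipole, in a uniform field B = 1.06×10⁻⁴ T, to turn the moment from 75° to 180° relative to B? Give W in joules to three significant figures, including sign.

W ≈ 1.97×10⁻⁶ J

W_ext = ΔU = −mB cosθ₂ + mB cosθ₁ = mB(cosθ₁ − cosθ₂).
W = (0.0148)(1.06×10⁻⁴)·(cos75° − cos180°) = (1.569×10⁻⁶)·(+1.2588) = 1.975×10⁻⁶ J.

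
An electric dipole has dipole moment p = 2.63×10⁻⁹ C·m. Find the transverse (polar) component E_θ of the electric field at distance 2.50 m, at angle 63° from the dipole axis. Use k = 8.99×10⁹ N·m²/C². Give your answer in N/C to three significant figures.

For a dipole, E_θ = (kp sinθ)/r³.
kp/r³ = (8.99×10⁹)(2.63×10⁻⁹)/(2.50)³ = 1.513 N/C.
E_θ = 1.513·sin63° = 1.348 N/C.

E_θ ≈ 1.35 N/C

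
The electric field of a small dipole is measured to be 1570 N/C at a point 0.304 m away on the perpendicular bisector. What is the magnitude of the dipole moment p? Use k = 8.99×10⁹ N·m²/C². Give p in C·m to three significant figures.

In the equatorial plane E = kp/r³, so p = Er³/(k).
p = (1570)·(0.304)³ / (8.99×10⁹) = 4.906×10⁻⁹ C·m.

p ≈ 4.91×10⁻⁹ C·m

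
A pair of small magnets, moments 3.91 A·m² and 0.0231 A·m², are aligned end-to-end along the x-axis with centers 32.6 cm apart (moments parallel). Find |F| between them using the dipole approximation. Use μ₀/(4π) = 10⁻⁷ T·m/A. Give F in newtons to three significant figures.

On-axis B of dipole 1: B = (μ₀/4π)·2m₁/r³. Force on dipole 2: F = m₂·dB/dr.
dB/dr = −(μ₀/4π)·6m₁/r⁴, so |F| = (μ₀/4π)·6m₁m₂/r⁴.
F = 6(10⁻⁷)(3.91)(0.0231)/(0.326)⁴ = 4.798×10⁻⁶ N.

F ≈ 4.80×10⁻⁶ N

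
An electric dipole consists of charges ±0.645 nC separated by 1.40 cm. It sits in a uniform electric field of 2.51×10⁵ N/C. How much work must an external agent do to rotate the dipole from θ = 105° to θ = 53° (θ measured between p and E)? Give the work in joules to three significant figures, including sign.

Dipole moment p = qd = (6.45×10⁻¹⁰ C)(0.0140 m) = 9.03×10⁻¹² C·m.
W_ext = ΔU = U(θ₂) − U(θ₁) = −pE cosθ₂ − (−pE cosθ₁) = pE(cosθ₁ − cosθ₂).
W = (9.03×10⁻¹²)(2.51×10⁵)·(cos105° − cos53°) = (2.267×10⁻⁶)·(-0.8606) = -1.951×10⁻⁶ J.

W ≈ -1.95×10⁻⁶ J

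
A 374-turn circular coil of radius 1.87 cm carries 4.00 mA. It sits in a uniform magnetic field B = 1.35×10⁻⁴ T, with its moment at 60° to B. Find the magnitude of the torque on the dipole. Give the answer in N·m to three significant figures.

m = NIA = NIπa² = 374·(0.00400)·π·(0.0187)² = 0.001643 A·m².
Torque on a magnetic dipole: τ = mB sinθ.
τ = (0.001643)(1.35×10⁻⁴)·sin60° = 1.921×10⁻⁷ N·m.

τ ≈ 1.92×10⁻⁷ N·m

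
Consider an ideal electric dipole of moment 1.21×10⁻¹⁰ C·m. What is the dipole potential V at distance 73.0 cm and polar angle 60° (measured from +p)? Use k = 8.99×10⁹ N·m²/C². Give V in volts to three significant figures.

The dipole potential is V = kp cosθ / r².
V = (8.99×10⁹)(1.21×10⁻¹⁰)·cos60° / (0.730)² = 1.021 V.

V ≈ 1.02 V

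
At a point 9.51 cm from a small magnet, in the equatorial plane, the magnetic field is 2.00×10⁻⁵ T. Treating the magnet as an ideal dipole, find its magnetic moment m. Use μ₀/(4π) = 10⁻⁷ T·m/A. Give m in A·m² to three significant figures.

In the equatorial plane B = (μ₀/4π)·m/r³, so m = Br³·4π/(μ₀).
m = (2.00×10⁻⁵)·(0.0951)³ / (10⁻⁷) = 0.1720 A·m².

m ≈ 0.172 A·m²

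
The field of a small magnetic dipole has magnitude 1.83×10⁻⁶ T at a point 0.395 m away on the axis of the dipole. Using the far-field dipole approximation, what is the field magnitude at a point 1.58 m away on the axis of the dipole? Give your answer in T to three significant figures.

Dipole fields scale as 1/r³ in the far field; the geometry is the same at both points.
B₂ = B₁ · (r₁/r₂)³ = 1.83×10⁻⁶ · (0.395/1.58)³.
(r₁/r₂)³ = (0.25)³ = 0.01562.
B₂ ≈ 2.859×10⁻⁸ T.

B ≈ 2.86×10⁻⁸ T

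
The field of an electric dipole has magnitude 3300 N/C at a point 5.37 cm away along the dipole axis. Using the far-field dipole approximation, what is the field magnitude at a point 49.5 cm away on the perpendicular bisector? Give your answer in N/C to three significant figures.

E ≈ 2.11 N/C

Dipole fields scale as 1/r³ in the far field.
The axial field is twice the equatorial field at the same r, so the geometry factor is 1/2.
E₂ = E₁ · (1/2) · (r₁/r₂)³ = 3300 · 0.5 · (5.37/49.5)³.
(r₁/r₂)³ = (0.1085)³ = 0.001277.
E₂ ≈ 2.107 N/C.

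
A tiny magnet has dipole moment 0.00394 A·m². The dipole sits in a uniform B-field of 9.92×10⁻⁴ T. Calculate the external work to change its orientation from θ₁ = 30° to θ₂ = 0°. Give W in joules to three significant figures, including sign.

W_ext = ΔU = −mB cosθ₂ + mB cosθ₁ = mB(cosθ₁ − cosθ₂).
W = (0.00394)(9.92×10⁻⁴)·(cos30° − cos0°) = (3.908×10⁻⁶)·(-0.1340) = -5.236×10⁻⁷ J.

W ≈ -5.24×10⁻⁷ J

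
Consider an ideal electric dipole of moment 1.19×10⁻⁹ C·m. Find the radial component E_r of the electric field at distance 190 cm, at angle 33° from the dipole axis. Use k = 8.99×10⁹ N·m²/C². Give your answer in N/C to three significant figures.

E_r ≈ 2.62 N/C

For a dipole, E_r = (2kp cosθ)/r³.
kp/r³ = (8.99×10⁹)(1.19×10⁻⁹)/(1.90)³ = 1.560 N/C.
E_r = 2·1.560·cos33° = 2.616 N/C.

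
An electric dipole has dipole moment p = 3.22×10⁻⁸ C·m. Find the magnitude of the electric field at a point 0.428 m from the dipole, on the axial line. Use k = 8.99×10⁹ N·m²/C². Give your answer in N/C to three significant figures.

On the dipole axis E = 2kp/r³.
E = 2·(8.99×10⁹)(3.22×10⁻⁸) / (0.428)³ = 7384 N/C.

E ≈ 7380 N/C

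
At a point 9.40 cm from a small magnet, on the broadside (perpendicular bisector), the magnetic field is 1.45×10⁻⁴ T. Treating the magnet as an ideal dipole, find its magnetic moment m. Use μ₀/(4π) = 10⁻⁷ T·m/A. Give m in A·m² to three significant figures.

m ≈ 1.20 A·m²

In the equatorial plane B = (μ₀/4π)·m/r³, so m = Br³·4π/(μ₀).
m = (1.45×10⁻⁴)·(0.0940)³ / (10⁻⁷) = 1.204 A·m².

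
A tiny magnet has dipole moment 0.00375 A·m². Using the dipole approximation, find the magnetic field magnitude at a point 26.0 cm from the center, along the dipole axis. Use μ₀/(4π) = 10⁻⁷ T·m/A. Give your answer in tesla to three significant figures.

On axis B = (μ₀/4π)·2m/r³.
B = 2·(10⁻⁷)·(0.00375) / (0.260)³ = 4.267×10⁻⁸ T.

B ≈ 4.27×10⁻⁸ T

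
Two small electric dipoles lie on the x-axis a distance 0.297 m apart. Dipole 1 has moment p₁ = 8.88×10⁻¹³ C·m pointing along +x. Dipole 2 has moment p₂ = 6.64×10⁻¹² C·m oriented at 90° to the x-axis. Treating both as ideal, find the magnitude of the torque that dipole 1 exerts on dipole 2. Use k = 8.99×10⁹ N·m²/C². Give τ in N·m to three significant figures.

The second dipole sits on the axis of the first, so the field there is axial: E₁ = 2kp₁/r³ along +x.
E₁ = 2(8.99×10⁹)(8.88×10⁻¹³)/(0.297)³ = 0.6094 N/C.
Torque on the second dipole: τ = p₂ E₁ sinθ.
τ = (6.64×10⁻¹²)(0.6094)·sin90° = 4.047×10⁻¹² N·m.

τ ≈ 4.05×10⁻¹² N·m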